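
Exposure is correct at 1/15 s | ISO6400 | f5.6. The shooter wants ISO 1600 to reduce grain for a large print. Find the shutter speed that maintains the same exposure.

ISO: 6400 → 3200 → 1600 — 2 stops lower (darker).
Need 2 stops brighter from the shutter speed: 1/15 → 1/8 → 1/4.

1/4s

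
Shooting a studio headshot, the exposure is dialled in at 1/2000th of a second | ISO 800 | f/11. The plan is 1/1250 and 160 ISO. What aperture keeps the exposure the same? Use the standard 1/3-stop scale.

Shutter speed: 1/2000 → 1/1600 → 1/1250 — 2/3 stop slower (brighter).
ISO: 800 → 640 → 500 → 400 → 320 → 250 → 200 → 160 — 2 1/3 stops dropped (darker).
Net change so far: 1 2/3 stops darker. Offset with the aperture: f/11 → f/10 → f/9 → f/8 → f/7.1 → f/6.3.

f/6.3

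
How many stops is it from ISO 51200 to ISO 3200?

4 stops

51200 → 25600 → 12800 → 6400 → 3200 — count the steps: 4 stops.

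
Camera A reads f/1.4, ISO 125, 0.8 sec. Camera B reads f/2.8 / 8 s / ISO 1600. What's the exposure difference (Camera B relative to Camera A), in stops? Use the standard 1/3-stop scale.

Aperture: f/1.4 → f/1.6 → f/1.8 → f/2 → f/2.2 → f/2.5 → f/2.8 — 2 stops narrower (darker).
Shutter speed: 0.8 → 1 → 1.3 → 1.6 → 2 → 2.5 → 3.2 → 4 → 5 → 6 → 8 — 3 1/3 stops longer (brighter).
ISO: 125 → 160 → 200 → 250 → 320 → 400 → 500 → 640 → 800 → 1000 → 1250 → 1600 — 3 2/3 stops higher (brighter).
Net: −2 +3 1/3 +3 2/3 = +5 stops.

5 stops brighter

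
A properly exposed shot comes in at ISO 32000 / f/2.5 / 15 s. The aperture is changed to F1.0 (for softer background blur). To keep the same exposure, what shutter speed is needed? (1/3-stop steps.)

2.5 s

Aperture: f/2.5 → f/2.2 → f/2 → f/1.8 → f/1.6 → f/1.4 → f/1.2 → f/1.1 → f/1.0 — 2 2/3 stops opened up (brighter).
Need 2 2/3 stops darker from the shutter speed: 15 → 13 → 10 → 8 → 6 → 5 → 4 → 3.2 → 2.5.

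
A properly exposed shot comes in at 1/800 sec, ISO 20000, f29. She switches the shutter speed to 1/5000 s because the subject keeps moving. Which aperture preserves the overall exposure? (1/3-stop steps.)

f/11

Shutter speed: 1/800 → 1/1000 → 1/1250 → 1/1600 → 1/2000 → 1/2500 → 1/3200 → 1/4000 → 1/5000 — 2 2/3 stops faster (darker).
Need 2 2/3 stops brighter from the aperture: f/29 → f/25 → f/22 → f/20 → f/18 → f/16 → f/14 → f/13 → f/11.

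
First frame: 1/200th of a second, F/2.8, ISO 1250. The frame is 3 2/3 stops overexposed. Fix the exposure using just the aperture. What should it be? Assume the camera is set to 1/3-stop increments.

Overexposed by 3 2/3 stops → need 3 2/3 stops darker.
Aperture: f/2.8 → f/3.2 → f/3.5 → f/4 → f/4.5 → f/5 → f/5.6 → f/6.3 → f/7.1 → f/8 → f/9 → f/10.

f/10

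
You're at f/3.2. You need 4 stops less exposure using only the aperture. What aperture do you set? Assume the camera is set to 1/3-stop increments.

f/13

Aperture: f/3.2 → f/3.5 → f/4 → f/4.5 → f/5 → f/5.6 → f/6.3 → f/7.1 → f/8 → f/9 → f/10 → f/11 → f/13 — 4 stops smaller aperture (darker).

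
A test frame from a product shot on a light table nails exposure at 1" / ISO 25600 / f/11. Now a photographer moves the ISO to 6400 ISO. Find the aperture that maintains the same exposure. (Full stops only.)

f/5.6

ISO: 25600 → 12800 → 6400 — 2 stops dropped (darker).
Need 2 stops brighter from the aperture: f/11 → f/8 → f/5.6.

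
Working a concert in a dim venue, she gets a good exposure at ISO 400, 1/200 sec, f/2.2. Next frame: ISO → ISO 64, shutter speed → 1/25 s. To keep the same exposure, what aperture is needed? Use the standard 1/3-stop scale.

ISO: 400 → 320 → 250 → 200 → 160 → 125 → 100 → 80 → 64 — 2 2/3 stops dropped (darker).
Shutter speed: 1/200 → 1/160 → 1/125 → 1/100 → 1/80 → 1/60 → 1/50 → 1/40 → 1/30 → 1/25 — 3 stops slower (brighter).
Net change so far: 1/3 stop brighter. Offset with the aperture: f/2.2 → f/2.5.

f/2.5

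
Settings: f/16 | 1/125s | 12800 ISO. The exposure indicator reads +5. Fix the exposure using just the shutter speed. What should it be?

1/4000s

Overexposed by 5 stops → need 5 stops darker.
Shutter speed: 1/125 → 1/250 → 1/500 → 1/1000 → 1/2000 → 1/4000.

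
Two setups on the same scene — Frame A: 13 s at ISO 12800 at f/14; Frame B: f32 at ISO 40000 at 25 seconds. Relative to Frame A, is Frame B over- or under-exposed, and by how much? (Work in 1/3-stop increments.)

Aperture: f/14 → f/16 → f/18 → f/20 → f/22 → f/25 → f/29 → f/32 — 2 1/3 stops stopped down (darker).
Shutter speed: 13 → 15 → 20 → 25 — 1 stop longer (brighter).
ISO: 12800 → 16000 → 20000 → 25600 → 32000 → 40000 — 1 2/3 stops higher (brighter).
Net: −2 1/3 +1 +1 2/3 = +1/3 stops.

1/3 stop brighter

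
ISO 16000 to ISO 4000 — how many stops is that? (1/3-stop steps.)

2 stops

16000 → 12800 → 10000 → 8000 → 6400 → 5000 → 4000 — count the steps: 6 third-stops = 2 stops.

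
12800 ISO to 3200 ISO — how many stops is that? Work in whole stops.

2 stops

12800 → 6400 → 3200 — count the steps: 2 stops.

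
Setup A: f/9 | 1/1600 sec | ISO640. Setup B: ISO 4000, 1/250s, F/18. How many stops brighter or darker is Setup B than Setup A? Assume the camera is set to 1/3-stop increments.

Aperture: f/9 → f/10 → f/11 → f/13 → f/14 → f/16 → f/18 — 2 stops smaller aperture (darker).
Shutter speed: 1/1600 → 1/1250 → 1/1000 → 1/800 → 1/640 → 1/500 → 1/400 → 1/320 → 1/250 — 2 2/3 stops longer (brighter).
ISO: 640 → 800 → 1000 → 1250 → 1600 → 2000 → 2500 → 3200 → 4000 — 2 2/3 stops raised (brighter).
Net: −2 +2 2/3 +2 2/3 = +3 1/3 stops.

3 1/3 stops brighter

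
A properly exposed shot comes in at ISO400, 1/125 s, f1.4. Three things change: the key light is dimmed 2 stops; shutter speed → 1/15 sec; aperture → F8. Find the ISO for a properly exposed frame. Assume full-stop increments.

Scene light: 2 stops darker.
Shutter speed: 1/125 → 1/60 → 1/30 → 1/15 — 3 stops longer (brighter).
Aperture: f/1.4 → f/2 → f/2.8 → f/4 → f/5.6 → f/8 — 5 stops smaller aperture (darker).
Net so far: 4 stops darker. ISO: 400 → 800 → 1600 → 3200 → 6400.

ISO 6400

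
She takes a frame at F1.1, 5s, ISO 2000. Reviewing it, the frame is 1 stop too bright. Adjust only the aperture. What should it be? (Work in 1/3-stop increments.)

f/1.6

Overexposed by 1 stop → need 1 stop darker.
Aperture: f/1.1 → f/1.2 → f/1.4 → f/1.6.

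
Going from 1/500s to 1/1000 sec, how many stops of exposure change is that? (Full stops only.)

1/500 → 1/1000 — count the steps: 1 stop.

1 stop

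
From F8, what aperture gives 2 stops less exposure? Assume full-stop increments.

Aperture: f/8 → f/11 → f/16 — 2 stops stopped down (darker).

f/16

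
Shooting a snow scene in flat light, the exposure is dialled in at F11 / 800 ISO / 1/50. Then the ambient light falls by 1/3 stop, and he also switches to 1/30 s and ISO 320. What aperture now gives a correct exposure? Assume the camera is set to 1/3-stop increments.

f/8

Scene light: 1/3 stop darker.
Shutter speed: 1/50 → 1/40 → 1/30 — 2/3 stop longer (brighter).
ISO: 800 → 640 → 500 → 400 → 320 — 1 1/3 stops dropped (darker).
Net so far: 1 stop darker. Aperture: f/11 → f/10 → f/9 → f/8.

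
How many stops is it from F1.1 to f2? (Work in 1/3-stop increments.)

f/1.1 → f/1.2 → f/1.4 → f/1.6 → f/1.8 → f/2 — count the steps: 5 third-stops = 1 2/3 stops.

1 2/3 stops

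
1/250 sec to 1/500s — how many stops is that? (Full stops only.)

1 stop

1/250 → 1/500 — count the steps: 1 stop.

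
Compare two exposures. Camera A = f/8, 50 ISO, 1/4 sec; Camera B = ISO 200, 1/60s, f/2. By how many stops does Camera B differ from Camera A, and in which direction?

Aperture: f/8 → f/5.6 → f/4 → f/2.8 → f/2 — 4 stops opened up (brighter).
Shutter speed: 1/4 → 1/8 → 1/15 → 1/30 → 1/60 — 4 stops faster (darker).
ISO: 50 → 100 → 200 — 2 stops raised (brighter).
Net: +4 −4 +2 = +2 stops.

2 stops brighter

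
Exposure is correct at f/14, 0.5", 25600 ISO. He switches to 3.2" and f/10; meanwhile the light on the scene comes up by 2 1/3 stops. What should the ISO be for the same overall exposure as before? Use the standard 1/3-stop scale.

ISO 400

Scene light: 2 1/3 stops brighter.
Shutter speed: 0.5 → 0.6 → 0.8 → 1 → 1.3 → 1.6 → 2 → 2.5 → 3.2 — 2 2/3 stops longer (brighter).
Aperture: f/14 → f/13 → f/11 → f/10 — 1 stop opened up (brighter).
Net so far: 6 stops brighter. ISO: 25600 → 20000 → 16000 → 12800 → 10000 → 8000 → 6400 → 5000 → 4000 → 3200 → 2500 → 2000 → 1600 → 1250 → 1000 → 800 → 640 → 500 → 400.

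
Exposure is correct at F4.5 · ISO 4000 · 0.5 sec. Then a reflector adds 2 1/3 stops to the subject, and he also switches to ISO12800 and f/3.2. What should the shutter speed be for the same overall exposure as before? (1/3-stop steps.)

1/60s

Scene light: 2 1/3 stops brighter.
ISO: 4000 → 5000 → 6400 → 8000 → 10000 → 12800 — 1 2/3 stops higher (brighter).
Aperture: f/4.5 → f/4 → f/3.5 → f/3.2 — 1 stop larger aperture (brighter).
Net so far: 5 stops brighter. Shutter speed: 0.5 → 0.4 → 0.3 → 1/4 → 1/5 → 1/6 → 1/8 → 1/10 → 1/13 → 1/15 → 1/20 → 1/25 → 1/30 → 1/40 → 1/50 → 1/60.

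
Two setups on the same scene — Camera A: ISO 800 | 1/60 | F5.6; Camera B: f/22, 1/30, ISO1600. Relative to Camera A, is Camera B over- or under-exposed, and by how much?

2 stops darker

Aperture: f/5.6 → f/8 → f/11 → f/16 → f/22 — 4 stops stopped down (darker).
Shutter speed: 1/60 → 1/30 — 1 stop slower (brighter).
ISO: 800 → 1600 — 1 stop higher (brighter).
Net: −4 +1 +1 = −2 stops.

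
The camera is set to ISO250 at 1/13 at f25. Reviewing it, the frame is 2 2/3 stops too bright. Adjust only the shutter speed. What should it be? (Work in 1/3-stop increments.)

Overexposed by 2 2/3 stops → need 2 2/3 stops darker.
Shutter speed: 1/13 → 1/15 → 1/20 → 1/25 → 1/30 → 1/40 → 1/50 → 1/60 → 1/80.

1/80s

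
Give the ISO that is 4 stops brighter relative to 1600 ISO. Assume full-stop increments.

ISO: 1600 → 3200 → 6400 → 12800 → 25600 — 4 stops raised (brighter).

ISO 25600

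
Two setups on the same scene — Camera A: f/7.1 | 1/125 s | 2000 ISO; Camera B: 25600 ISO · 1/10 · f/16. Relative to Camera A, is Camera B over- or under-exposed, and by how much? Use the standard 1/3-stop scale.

Aperture: f/7.1 → f/8 → f/9 → f/10 → f/11 → f/13 → f/14 → f/16 — 2 1/3 stops stopped down (darker).
Shutter speed: 1/125 → 1/100 → 1/80 → 1/60 → 1/50 → 1/40 → 1/30 → 1/25 → 1/20 → 1/15 → 1/13 → 1/10 — 3 2/3 stops longer (brighter).
ISO: 2000 → 2500 → 3200 → 4000 → 5000 → 6400 → 8000 → 10000 → 12800 → 16000 → 20000 → 25600 — 3 2/3 stops raised (brighter).
Net: −2 1/3 +3 2/3 +3 2/3 = +5 stops.

5 stops brighter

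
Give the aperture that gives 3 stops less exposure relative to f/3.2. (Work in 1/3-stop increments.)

f/9

Aperture: f/3.2 → f/3.5 → f/4 → f/4.5 → f/5 → f/5.6 → f/6.3 → f/7.1 → f/8 → f/9 — 3 stops stopped down (darker).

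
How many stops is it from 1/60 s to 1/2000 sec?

1/60 → 1/125 → 1/250 → 1/500 → 1/1000 → 1/2000 — count the steps: 5 stops.

5 stops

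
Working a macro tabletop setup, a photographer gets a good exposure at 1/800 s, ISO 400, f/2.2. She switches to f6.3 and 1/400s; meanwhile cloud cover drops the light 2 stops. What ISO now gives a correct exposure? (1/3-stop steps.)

Scene light: 2 stops darker.
Aperture: f/2.2 → f/2.5 → f/2.8 → f/3.2 → f/3.5 → f/4 → f/4.5 → f/5 → f/5.6 → f/6.3 — 3 stops smaller aperture (darker).
Shutter speed: 1/800 → 1/640 → 1/500 → 1/400 — 1 stop slower (brighter).
Net so far: 4 stops darker. ISO: 400 → 500 → 640 → 800 → 1000 → 1250 → 1600 → 2000 → 2500 → 3200 → 4000 → 5000 → 6400.

ISO 6400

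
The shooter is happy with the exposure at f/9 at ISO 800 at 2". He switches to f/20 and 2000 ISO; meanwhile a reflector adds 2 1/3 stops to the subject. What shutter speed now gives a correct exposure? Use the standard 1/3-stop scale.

Scene light: 2 1/3 stops brighter.
Aperture: f/9 → f/10 → f/11 → f/13 → f/14 → f/16 → f/18 → f/20 — 2 1/3 stops smaller aperture (darker).
ISO: 800 → 1000 → 1250 → 1600 → 2000 — 1 1/3 stops higher (brighter).
Net so far: 1 1/3 stops brighter. Shutter speed: 2 → 1.6 → 1.3 → 1 → 0.8.

0.8 s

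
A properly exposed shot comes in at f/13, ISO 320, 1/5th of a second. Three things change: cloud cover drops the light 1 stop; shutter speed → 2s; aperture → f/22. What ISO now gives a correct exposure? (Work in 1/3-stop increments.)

ISO 200

Scene light: 1 stop darker.
Shutter speed: 1/5 → 1/4 → 0.3 → 0.4 → 0.5 → 0.6 → 0.8 → 1 → 1.3 → 1.6 → 2 — 3 1/3 stops longer (brighter).
Aperture: f/13 → f/14 → f/16 → f/18 → f/20 → f/22 — 1 2/3 stops stopped down (darker).
Net so far: 2/3 stop brighter. ISO: 320 → 250 → 200.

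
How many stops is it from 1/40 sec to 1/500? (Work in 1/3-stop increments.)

3 2/3 stops

1/40 → 1/50 → 1/60 → 1/80 → 1/100 → 1/125 → 1/160 → 1/200 → 1/250 → 1/320 → 1/400 → 1/500 — count the steps: 11 third-stops = 3 2/3 stops.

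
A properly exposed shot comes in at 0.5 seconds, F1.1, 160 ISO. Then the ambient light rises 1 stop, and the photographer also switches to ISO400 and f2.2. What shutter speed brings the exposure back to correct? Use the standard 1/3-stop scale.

0.4 s

Scene light: 1 stop brighter.
ISO: 160 → 200 → 250 → 320 → 400 — 1 1/3 stops higher (brighter).
Aperture: f/1.1 → f/1.2 → f/1.4 → f/1.6 → f/1.8 → f/2 → f/2.2 — 2 stops smaller aperture (darker).
Net so far: 1/3 stop brighter. Shutter speed: 0.5 → 0.4.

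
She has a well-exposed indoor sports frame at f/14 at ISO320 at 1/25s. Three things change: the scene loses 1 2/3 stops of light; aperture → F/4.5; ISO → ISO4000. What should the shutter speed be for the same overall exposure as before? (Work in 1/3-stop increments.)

1/1000s

Scene light: 1 2/3 stops darker.
Aperture: f/14 → f/13 → f/11 → f/10 → f/9 → f/8 → f/7.1 → f/6.3 → f/5.6 → f/5 → f/4.5 — 3 1/3 stops larger aperture (brighter).
ISO: 320 → 400 → 500 → 640 → 800 → 1000 → 1250 → 1600 → 2000 → 2500 → 3200 → 4000 — 3 2/3 stops higher (brighter).
Net so far: 5 1/3 stops brighter. Shutter speed: 1/25 → 1/30 → 1/40 → 1/50 → 1/60 → 1/80 → 1/100 → 1/125 → 1/160 → 1/200 → 1/250 → 1/320 → 1/400 → 1/500 → 1/640 → 1/800 → 1/1000.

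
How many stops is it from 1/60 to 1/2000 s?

1/60 → 1/125 → 1/250 → 1/500 → 1/1000 → 1/2000 — count the steps: 5 stops.

5 stops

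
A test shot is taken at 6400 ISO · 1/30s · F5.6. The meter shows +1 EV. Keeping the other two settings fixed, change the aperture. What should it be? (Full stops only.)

Overexposed by 1 stop → need 1 stop darker.
Aperture: f/5.6 → f/8.

f/8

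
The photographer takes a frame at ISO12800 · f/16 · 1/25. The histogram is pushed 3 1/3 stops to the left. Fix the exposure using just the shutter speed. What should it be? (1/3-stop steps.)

Underexposed by 3 1/3 stops → need 3 1/3 stops brighter.
Shutter speed: 1/25 → 1/20 → 1/15 → 1/13 → 1/10 → 1/8 → 1/6 → 1/5 → 1/4 → 0.3 → 0.4.

0.4 s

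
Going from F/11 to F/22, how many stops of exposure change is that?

f/11 → f/16 → f/22 — count the steps: 2 stops.

2 stops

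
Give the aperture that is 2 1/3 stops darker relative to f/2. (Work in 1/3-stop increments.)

Aperture: f/2 → f/2.2 → f/2.5 → f/2.8 → f/3.2 → f/3.5 → f/4 → f/4.5 — 2 1/3 stops narrower (darker).

f/4.5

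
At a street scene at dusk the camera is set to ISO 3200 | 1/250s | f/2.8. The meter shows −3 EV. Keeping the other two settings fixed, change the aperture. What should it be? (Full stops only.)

Underexposed by 3 stops → need 3 stops brighter.
Aperture: f/2.8 → f/2 → f/1.4 → f/1.0.

f/1.0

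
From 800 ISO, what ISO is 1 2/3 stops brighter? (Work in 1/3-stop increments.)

ISO 2500

ISO: 800 → 1000 → 1250 → 1600 → 2000 → 2500 — 1 2/3 stops higher (brighter).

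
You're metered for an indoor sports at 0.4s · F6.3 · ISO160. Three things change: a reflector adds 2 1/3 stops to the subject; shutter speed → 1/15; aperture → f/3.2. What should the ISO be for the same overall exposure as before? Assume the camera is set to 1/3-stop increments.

ISO 50

Scene light: 2 1/3 stops brighter.
Shutter speed: 0.4 → 0.3 → 1/4 → 1/5 → 1/6 → 1/8 → 1/10 → 1/13 → 1/15 — 2 2/3 stops faster (darker).
Aperture: f/6.3 → f/5.6 → f/5 → f/4.5 → f/4 → f/3.5 → f/3.2 — 2 stops opened up (brighter).
Net so far: 1 2/3 stops brighter. ISO: 160 → 125 → 100 → 80 → 64 → 50.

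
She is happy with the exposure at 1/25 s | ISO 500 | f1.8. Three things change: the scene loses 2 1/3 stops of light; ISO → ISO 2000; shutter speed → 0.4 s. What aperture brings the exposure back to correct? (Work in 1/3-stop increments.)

Scene light: 2 1/3 stops darker.
ISO: 500 → 640 → 800 → 1000 → 1250 → 1600 → 2000 — 2 stops higher (brighter).
Shutter speed: 1/25 → 1/20 → 1/15 → 1/13 → 1/10 → 1/8 → 1/6 → 1/5 → 1/4 → 0.3 → 0.4 — 3 1/3 stops longer (brighter).
Net so far: 3 stops brighter. Aperture: f/1.8 → f/2 → f/2.2 → f/2.5 → f/2.8 → f/3.2 → f/3.5 → f/4 → f/4.5 → f/5.

f/5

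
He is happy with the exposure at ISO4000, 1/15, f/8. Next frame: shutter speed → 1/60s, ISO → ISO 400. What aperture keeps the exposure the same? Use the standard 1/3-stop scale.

Shutter speed: 1/15 → 1/20 → 1/25 → 1/30 → 1/40 → 1/50 → 1/60 — 2 stops shorter (darker).
ISO: 4000 → 3200 → 2500 → 2000 → 1600 → 1250 → 1000 → 800 → 640 → 500 → 400 — 3 1/3 stops dropped (darker).
Net change so far: 5 1/3 stops darker. Offset with the aperture: f/8 → f/7.1 → f/6.3 → f/5.6 → f/5 → f/4.5 → f/4 → f/3.5 → f/3.2 → f/2.8 → f/2.5 → f/2.2 → f/2 → f/1.8 → f/1.6 → f/1.4 → f/1.2.

f/1.2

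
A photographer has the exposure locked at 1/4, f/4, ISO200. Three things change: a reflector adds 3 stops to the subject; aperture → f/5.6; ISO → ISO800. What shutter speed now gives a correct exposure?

1/60s

Scene light: 3 stops brighter.
Aperture: f/4 → f/5.6 — 1 stop smaller aperture (darker).
ISO: 200 → 400 → 800 — 2 stops higher (brighter).
Net so far: 4 stops brighter. Shutter speed: 1/4 → 1/8 → 1/15 → 1/30 → 1/60.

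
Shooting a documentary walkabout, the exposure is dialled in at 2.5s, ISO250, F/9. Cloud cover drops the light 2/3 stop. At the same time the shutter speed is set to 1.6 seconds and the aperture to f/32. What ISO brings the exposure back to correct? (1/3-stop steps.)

ISO 8000

Scene light: 2/3 stop darker.
Shutter speed: 2.5 → 2 → 1.6 — 2/3 stop faster (darker).
Aperture: f/9 → f/10 → f/11 → f/13 → f/14 → f/16 → f/18 → f/20 → f/22 → f/25 → f/29 → f/32 — 3 2/3 stops smaller aperture (darker).
Net so far: 5 stops darker. ISO: 250 → 320 → 400 → 500 → 640 → 800 → 1000 → 1250 → 1600 → 2000 → 2500 → 3200 → 4000 → 5000 → 6400 → 8000.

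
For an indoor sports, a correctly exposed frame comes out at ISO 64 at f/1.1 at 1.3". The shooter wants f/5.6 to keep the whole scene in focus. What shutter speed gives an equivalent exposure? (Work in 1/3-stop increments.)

30 s

Aperture: f/1.1 → f/1.2 → f/1.4 → f/1.6 → f/1.8 → f/2 → f/2.2 → f/2.5 → f/2.8 → f/3.2 → f/3.5 → f/4 → f/4.5 → f/5 → f/5.6 — 4 2/3 stops narrower (darker).
Need 4 2/3 stops brighter from the shutter speed: 1.3 → 1.6 → 2 → 2.5 → 3.2 → 4 → 5 → 6 → 8 → 10 → 13 → 15 → 20 → 25 → 30.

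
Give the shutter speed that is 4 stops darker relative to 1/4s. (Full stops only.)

1/60s

Shutter speed: 1/4 → 1/8 → 1/15 → 1/30 → 1/60 — 4 stops shorter (darker).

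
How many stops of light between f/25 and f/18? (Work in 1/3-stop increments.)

f/25 → f/22 → f/20 → f/18 — count the steps: 3 third-stops = 1 stop.

1 stop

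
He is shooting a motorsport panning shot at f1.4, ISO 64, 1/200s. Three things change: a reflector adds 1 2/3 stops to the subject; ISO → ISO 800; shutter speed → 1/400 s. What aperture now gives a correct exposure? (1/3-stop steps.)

f/6.3

Scene light: 1 2/3 stops brighter.
ISO: 64 → 80 → 100 → 125 → 160 → 200 → 250 → 320 → 400 → 500 → 640 → 800 — 3 2/3 stops raised (brighter).
Shutter speed: 1/200 → 1/250 → 1/320 → 1/400 — 1 stop shorter (darker).
Net so far: 4 1/3 stops brighter. Aperture: f/1.4 → f/1.6 → f/1.8 → f/2 → f/2.2 → f/2.5 → f/2.8 → f/3.2 → f/3.5 → f/4 → f/4.5 → f/5 → f/5.6 → f/6.3.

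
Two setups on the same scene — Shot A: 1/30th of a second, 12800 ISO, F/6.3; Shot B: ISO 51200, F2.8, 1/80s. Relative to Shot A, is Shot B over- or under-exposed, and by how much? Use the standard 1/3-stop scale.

Aperture: f/6.3 → f/5.6 → f/5 → f/4.5 → f/4 → f/3.5 → f/3.2 → f/2.8 — 2 1/3 stops wider (brighter).
Shutter speed: 1/30 → 1/40 → 1/50 → 1/60 → 1/80 — 1 1/3 stops shorter (darker).
ISO: 12800 → 16000 → 20000 → 25600 → 32000 → 40000 → 51200 — 2 stops raised (brighter).
Net: +2 1/3 −1 1/3 +2 = +3 stops.

3 stops brighter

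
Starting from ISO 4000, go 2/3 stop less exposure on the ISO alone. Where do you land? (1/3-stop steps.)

ISO: 4000 → 3200 → 2500 — 2/3 stop dropped (darker).

ISO 2500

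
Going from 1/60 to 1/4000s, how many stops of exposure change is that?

6 stops

1/60 → 1/125 → 1/250 → 1/500 → 1/1000 → 1/2000 → 1/4000 — count the steps: 6 stops.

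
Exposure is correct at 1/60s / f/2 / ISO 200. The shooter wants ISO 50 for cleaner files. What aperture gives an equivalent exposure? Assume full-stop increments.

f/1.0

ISO: 200 → 100 → 50 — 2 stops dropped (darker).
Need 2 stops brighter from the aperture: f/2 → f/1.4 → f/1.0.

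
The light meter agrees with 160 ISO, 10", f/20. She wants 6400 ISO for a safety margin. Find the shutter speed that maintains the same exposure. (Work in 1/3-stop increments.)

ISO: 160 → 200 → 250 → 320 → 400 → 500 → 640 → 800 → 1000 → 1250 → 1600 → 2000 → 2500 → 3200 → 4000 → 5000 → 6400 — 5 1/3 stops higher (brighter).
Need 5 1/3 stops darker from the shutter speed: 10 → 8 → 6 → 5 → 4 → 3.2 → 2.5 → 2 → 1.6 → 1.3 → 1 → 0.8 → 0.6 → 0.5 → 0.4 → 0.3 → 1/4.

1/4s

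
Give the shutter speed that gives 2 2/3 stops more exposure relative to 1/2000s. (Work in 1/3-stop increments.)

1/320s

Shutter speed: 1/2000 → 1/1600 → 1/1250 → 1/1000 → 1/800 → 1/640 → 1/500 → 1/400 → 1/320 — 2 2/3 stops longer (brighter).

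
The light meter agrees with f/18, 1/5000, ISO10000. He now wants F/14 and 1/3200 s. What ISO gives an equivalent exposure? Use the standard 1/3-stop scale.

Aperture: f/18 → f/16 → f/14 — 2/3 stop larger aperture (brighter).
Shutter speed: 1/5000 → 1/4000 → 1/3200 — 2/3 stop longer (brighter).
Net change so far: 1 1/3 stops brighter. Offset with the ISO: 10000 → 8000 → 6400 → 5000 → 4000.

ISO 4000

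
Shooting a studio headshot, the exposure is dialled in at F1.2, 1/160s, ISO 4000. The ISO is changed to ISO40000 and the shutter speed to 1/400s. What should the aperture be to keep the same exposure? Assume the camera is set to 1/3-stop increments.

ISO: 4000 → 5000 → 6400 → 8000 → 10000 → 12800 → 16000 → 20000 → 25600 → 32000 → 40000 — 3 1/3 stops higher (brighter).
Shutter speed: 1/160 → 1/200 → 1/250 → 1/320 → 1/400 — 1 1/3 stops faster (darker).
Net change so far: 2 stops brighter. Offset with the aperture: f/1.2 → f/1.4 → f/1.6 → f/1.8 → f/2 → f/2.2 → f/2.5.

f/2.5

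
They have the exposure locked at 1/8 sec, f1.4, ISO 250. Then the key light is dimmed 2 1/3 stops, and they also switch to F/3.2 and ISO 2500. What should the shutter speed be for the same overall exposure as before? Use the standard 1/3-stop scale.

Scene light: 2 1/3 stops darker.
Aperture: f/1.4 → f/1.6 → f/1.8 → f/2 → f/2.2 → f/2.5 → f/2.8 → f/3.2 — 2 1/3 stops smaller aperture (darker).
ISO: 250 → 320 → 400 → 500 → 640 → 800 → 1000 → 1250 → 1600 → 2000 → 2500 — 3 1/3 stops raised (brighter).
Net so far: 1 1/3 stops darker. Shutter speed: 1/8 → 1/6 → 1/5 → 1/4 → 0.3.

0.3 s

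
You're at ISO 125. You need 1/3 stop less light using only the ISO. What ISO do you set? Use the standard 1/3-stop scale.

ISO: 125 → 100 — 1/3 stop dropped (darker).

ISO 100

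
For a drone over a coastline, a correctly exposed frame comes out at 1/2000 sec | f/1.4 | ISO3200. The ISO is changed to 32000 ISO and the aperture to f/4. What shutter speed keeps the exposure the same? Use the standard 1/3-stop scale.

ISO: 3200 → 4000 → 5000 → 6400 → 8000 → 10000 → 12800 → 16000 → 20000 → 25600 → 32000 — 3 1/3 stops raised (brighter).
Aperture: f/1.4 → f/1.6 → f/1.8 → f/2 → f/2.2 → f/2.5 → f/2.8 → f/3.2 → f/3.5 → f/4 — 3 stops stopped down (darker).
Net change so far: 1/3 stop brighter. Offset with the shutter speed: 1/2000 → 1/2500.

1/2500s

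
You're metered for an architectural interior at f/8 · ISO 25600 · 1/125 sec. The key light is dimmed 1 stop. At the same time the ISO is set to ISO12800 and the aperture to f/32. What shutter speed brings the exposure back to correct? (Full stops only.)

1/2s

Scene light: 1 stop darker.
ISO: 25600 → 12800 — 1 stop lower (darker).
Aperture: f/8 → f/11 → f/16 → f/22 → f/32 — 4 stops narrower (darker).
Net so far: 6 stops darker. Shutter speed: 1/125 → 1/60 → 1/30 → 1/15 → 1/8 → 1/4 → 1/2.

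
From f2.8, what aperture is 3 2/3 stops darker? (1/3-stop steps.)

Aperture: f/2.8 → f/3.2 → f/3.5 → f/4 → f/4.5 → f/5 → f/5.6 → f/6.3 → f/7.1 → f/8 → f/9 → f/10 — 3 2/3 stops stopped down (darker).

f/10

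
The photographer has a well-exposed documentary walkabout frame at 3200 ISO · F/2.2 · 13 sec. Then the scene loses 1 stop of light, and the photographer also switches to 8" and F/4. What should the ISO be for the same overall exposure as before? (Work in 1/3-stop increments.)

Scene light: 1 stop darker.
Shutter speed: 13 → 10 → 8 — 2/3 stop faster (darker).
Aperture: f/2.2 → f/2.5 → f/2.8 → f/3.2 → f/3.5 → f/4 — 1 2/3 stops narrower (darker).
Net so far: 3 1/3 stops darker. ISO: 3200 → 4000 → 5000 → 6400 → 8000 → 10000 → 12800 → 16000 → 20000 → 25600 → 32000.

ISO 32000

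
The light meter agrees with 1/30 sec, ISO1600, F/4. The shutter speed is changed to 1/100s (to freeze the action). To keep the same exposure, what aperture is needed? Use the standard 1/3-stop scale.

Shutter speed: 1/30 → 1/40 → 1/50 → 1/60 → 1/80 → 1/100 — 1 2/3 stops faster (darker).
Need 1 2/3 stops brighter from the aperture: f/4 → f/3.5 → f/3.2 → f/2.8 → f/2.5 → f/2.2.

f/2.2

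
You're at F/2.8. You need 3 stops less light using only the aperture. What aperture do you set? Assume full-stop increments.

f/8

Aperture: f/2.8 → f/4 → f/5.6 → f/8 — 3 stops narrower (darker).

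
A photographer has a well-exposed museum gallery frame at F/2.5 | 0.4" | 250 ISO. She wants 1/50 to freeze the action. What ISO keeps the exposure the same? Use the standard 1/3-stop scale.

Shutter speed: 0.4 → 0.3 → 1/4 → 1/5 → 1/6 → 1/8 → 1/10 → 1/13 → 1/15 → 1/20 → 1/25 → 1/30 → 1/40 → 1/50 — 4 1/3 stops shorter (darker).
Need 4 1/3 stops brighter from the ISO: 250 → 320 → 400 → 500 → 640 → 800 → 1000 → 1250 → 1600 → 2000 → 2500 → 3200 → 4000 → 5000.

ISO 5000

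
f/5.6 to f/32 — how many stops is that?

5 stops

f/5.6 → f/8 → f/11 → f/16 → f/22 → f/32 — count the steps: 5 stops.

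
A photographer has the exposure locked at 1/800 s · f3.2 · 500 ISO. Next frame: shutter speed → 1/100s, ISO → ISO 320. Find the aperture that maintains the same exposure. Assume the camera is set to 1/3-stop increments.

f/7.1

Shutter speed: 1/800 → 1/640 → 1/500 → 1/400 → 1/320 → 1/250 → 1/200 → 1/160 → 1/125 → 1/100 — 3 stops longer (brighter).
ISO: 500 → 400 → 320 — 2/3 stop lower (darker).
Net change so far: 2 1/3 stops brighter. Offset with the aperture: f/3.2 → f/3.5 → f/4 → f/4.5 → f/5 → f/5.6 → f/6.3 → f/7.1.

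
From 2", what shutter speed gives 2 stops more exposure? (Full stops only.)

8 s

Shutter speed: 2 → 4 → 8 — 2 stops longer (brighter).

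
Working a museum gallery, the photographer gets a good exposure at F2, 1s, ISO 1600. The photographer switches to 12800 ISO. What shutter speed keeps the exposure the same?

ISO: 1600 → 3200 → 6400 → 12800 — 3 stops higher (brighter).
Need 3 stops darker from the shutter speed: 1 → 1/2 → 1/4 → 1/8.

1/8s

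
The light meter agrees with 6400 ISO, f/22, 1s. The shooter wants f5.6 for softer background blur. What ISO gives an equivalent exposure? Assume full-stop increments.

Aperture: f/22 → f/16 → f/11 → f/8 → f/5.6 — 4 stops opened up (brighter).
Need 4 stops darker from the ISO: 6400 → 3200 → 1600 → 800 → 400.

ISO 400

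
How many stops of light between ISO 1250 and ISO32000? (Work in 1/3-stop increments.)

1250 → 1600 → 2000 → 2500 → 3200 → 4000 → 5000 → 6400 → 8000 → 10000 → 12800 → 16000 → 20000 → 25600 → 32000 — count the steps: 14 third-stops = 4 2/3 stops.

4 2/3 stops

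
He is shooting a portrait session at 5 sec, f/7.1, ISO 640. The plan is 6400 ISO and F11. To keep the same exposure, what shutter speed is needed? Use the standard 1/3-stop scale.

ISO: 640 → 800 → 1000 → 1250 → 1600 → 2000 → 2500 → 3200 → 4000 → 5000 → 6400 — 3 1/3 stops raised (brighter).
Aperture: f/7.1 → f/8 → f/9 → f/10 → f/11 — 1 1/3 stops stopped down (darker).
Net change so far: 2 stops brighter. Offset with the shutter speed: 5 → 4 → 3.2 → 2.5 → 2 → 1.6 → 1.3.

1.3 s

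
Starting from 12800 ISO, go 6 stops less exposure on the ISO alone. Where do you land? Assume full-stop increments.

ISO: 12800 → 6400 → 3200 → 1600 → 800 → 400 → 200 — 6 stops dropped (darker).

ISO 200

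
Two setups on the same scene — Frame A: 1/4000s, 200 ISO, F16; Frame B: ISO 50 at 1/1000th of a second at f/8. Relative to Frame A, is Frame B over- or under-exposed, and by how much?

2 stops brighter

Aperture: f/16 → f/11 → f/8 — 2 stops opened up (brighter).
Shutter speed: 1/4000 → 1/2000 → 1/1000 — 2 stops slower (brighter).
ISO: 200 → 100 → 50 — 2 stops dropped (darker).
Net: +2 +2 −2 = +2 stops.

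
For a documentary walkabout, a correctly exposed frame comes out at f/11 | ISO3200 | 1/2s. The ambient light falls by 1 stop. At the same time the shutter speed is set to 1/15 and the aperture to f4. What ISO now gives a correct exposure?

Scene light: 1 stop darker.
Shutter speed: 1/2 → 1/4 → 1/8 → 1/15 — 3 stops shorter (darker).
Aperture: f/11 → f/8 → f/5.6 → f/4 — 3 stops larger aperture (brighter).
Net so far: 1 stop darker. ISO: 3200 → 6400.

ISO 6400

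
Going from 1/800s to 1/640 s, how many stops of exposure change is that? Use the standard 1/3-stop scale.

1/3 stop

1/800 → 1/640 — count the steps: 1 third-stops = 1/3 stop.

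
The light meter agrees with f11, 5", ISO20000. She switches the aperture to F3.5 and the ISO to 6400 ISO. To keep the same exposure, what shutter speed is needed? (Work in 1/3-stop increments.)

1.6 s

Aperture: f/11 → f/10 → f/9 → f/8 → f/7.1 → f/6.3 → f/5.6 → f/5 → f/4.5 → f/4 → f/3.5 — 3 1/3 stops opened up (brighter).
ISO: 20000 → 16000 → 12800 → 10000 → 8000 → 6400 — 1 2/3 stops lower (darker).
Net change so far: 1 2/3 stops brighter. Offset with the shutter speed: 5 → 4 → 3.2 → 2.5 → 2 → 1.6.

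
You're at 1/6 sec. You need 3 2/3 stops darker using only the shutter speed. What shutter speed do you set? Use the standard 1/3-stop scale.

Shutter speed: 1/6 → 1/8 → 1/10 → 1/13 → 1/15 → 1/20 → 1/25 → 1/30 → 1/40 → 1/50 → 1/60 → 1/80 — 3 2/3 stops faster (darker).

1/80s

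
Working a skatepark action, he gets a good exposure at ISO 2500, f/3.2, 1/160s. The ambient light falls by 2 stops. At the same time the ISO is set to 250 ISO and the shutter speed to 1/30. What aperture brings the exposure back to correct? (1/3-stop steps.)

Scene light: 2 stops darker.
ISO: 2500 → 2000 → 1600 → 1250 → 1000 → 800 → 640 → 500 → 400 → 320 → 250 — 3 1/3 stops dropped (darker).
Shutter speed: 1/160 → 1/125 → 1/100 → 1/80 → 1/60 → 1/50 → 1/40 → 1/30 — 2 1/3 stops longer (brighter).
Net so far: 3 stops darker. Aperture: f/3.2 → f/2.8 → f/2.5 → f/2.2 → f/2 → f/1.8 → f/1.6 → f/1.4 → f/1.2 → f/1.1.

f/1.1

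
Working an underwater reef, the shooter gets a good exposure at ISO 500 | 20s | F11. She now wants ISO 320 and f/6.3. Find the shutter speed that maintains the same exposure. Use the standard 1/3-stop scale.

ISO: 500 → 400 → 320 — 2/3 stop lower (darker).
Aperture: f/11 → f/10 → f/9 → f/8 → f/7.1 → f/6.3 — 1 2/3 stops opened up (brighter).
Net change so far: 1 stop brighter. Offset with the shutter speed: 20 → 15 → 13 → 10.

10 s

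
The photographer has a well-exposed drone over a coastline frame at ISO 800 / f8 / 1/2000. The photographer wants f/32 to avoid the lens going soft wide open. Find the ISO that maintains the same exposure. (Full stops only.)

Aperture: f/8 → f/11 → f/16 → f/22 → f/32 — 4 stops stopped down (darker).
Need 4 stops brighter from the ISO: 800 → 1600 → 3200 → 6400 → 12800.

ISO 12800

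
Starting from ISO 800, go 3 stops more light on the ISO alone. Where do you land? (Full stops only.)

ISO 6400

ISO: 800 → 1600 → 3200 → 6400 — 3 stops higher (brighter).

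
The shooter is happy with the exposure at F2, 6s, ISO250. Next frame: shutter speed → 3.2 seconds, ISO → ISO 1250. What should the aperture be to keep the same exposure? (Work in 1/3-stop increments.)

Shutter speed: 6 → 5 → 4 → 3.2 — 1 stop shorter (darker).
ISO: 250 → 320 → 400 → 500 → 640 → 800 → 1000 → 1250 — 2 1/3 stops raised (brighter).
Net change so far: 1 1/3 stops brighter. Offset with the aperture: f/2 → f/2.2 → f/2.5 → f/2.8 → f/3.2.

f/3.2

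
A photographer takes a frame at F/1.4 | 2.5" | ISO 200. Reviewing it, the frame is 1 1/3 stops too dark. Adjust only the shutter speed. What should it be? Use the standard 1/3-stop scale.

Underexposed by 1 1/3 stops → need 1 1/3 stops brighter.
Shutter speed: 2.5 → 3.2 → 4 → 5 → 6.

6 s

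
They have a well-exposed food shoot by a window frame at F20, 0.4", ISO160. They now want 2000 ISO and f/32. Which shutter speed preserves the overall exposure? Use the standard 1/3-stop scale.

ISO: 160 → 200 → 250 → 320 → 400 → 500 → 640 → 800 → 1000 → 1250 → 1600 → 2000 — 3 2/3 stops raised (brighter).
Aperture: f/20 → f/22 → f/25 → f/29 → f/32 — 1 1/3 stops narrower (darker).
Net change so far: 2 1/3 stops brighter. Offset with the shutter speed: 0.4 → 0.3 → 1/4 → 1/5 → 1/6 → 1/8 → 1/10 → 1/13.

1/13s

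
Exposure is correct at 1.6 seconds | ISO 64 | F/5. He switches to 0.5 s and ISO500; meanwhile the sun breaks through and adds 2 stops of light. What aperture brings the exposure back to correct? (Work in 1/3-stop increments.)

f/16

Scene light: 2 stops brighter.
Shutter speed: 1.6 → 1.3 → 1 → 0.8 → 0.6 → 0.5 — 1 2/3 stops shorter (darker).
ISO: 64 → 80 → 100 → 125 → 160 → 200 → 250 → 320 → 400 → 500 — 3 stops higher (brighter).
Net so far: 3 1/3 stops brighter. Aperture: f/5 → f/5.6 → f/6.3 → f/7.1 → f/8 → f/9 → f/10 → f/11 → f/13 → f/14 → f/16.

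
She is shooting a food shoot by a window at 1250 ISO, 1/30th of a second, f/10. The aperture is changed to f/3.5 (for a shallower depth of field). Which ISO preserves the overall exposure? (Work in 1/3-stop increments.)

Aperture: f/10 → f/9 → f/8 → f/7.1 → f/6.3 → f/5.6 → f/5 → f/4.5 → f/4 → f/3.5 — 3 stops opened up (brighter).
Need 3 stops darker from the ISO: 1250 → 1000 → 800 → 640 → 500 → 400 → 320 → 250 → 200 → 160.

ISO 160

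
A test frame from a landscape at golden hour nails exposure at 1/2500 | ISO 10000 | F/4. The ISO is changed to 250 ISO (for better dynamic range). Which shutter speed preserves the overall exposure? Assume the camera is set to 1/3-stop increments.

1/60s

ISO: 10000 → 8000 → 6400 → 5000 → 4000 → 3200 → 2500 → 2000 → 1600 → 1250 → 1000 → 800 → 640 → 500 → 400 → 320 → 250 — 5 1/3 stops dropped (darker).
Need 5 1/3 stops brighter from the shutter speed: 1/2500 → 1/2000 → 1/1600 → 1/1250 → 1/1000 → 1/800 → 1/640 → 1/500 → 1/400 → 1/320 → 1/250 → 1/200 → 1/160 → 1/125 → 1/100 → 1/80 → 1/60.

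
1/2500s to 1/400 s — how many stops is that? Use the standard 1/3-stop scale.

1/2500 → 1/2000 → 1/1600 → 1/1250 → 1/1000 → 1/800 → 1/640 → 1/500 → 1/400 — count the steps: 8 third-stops = 2 2/3 stops.

2 2/3 stops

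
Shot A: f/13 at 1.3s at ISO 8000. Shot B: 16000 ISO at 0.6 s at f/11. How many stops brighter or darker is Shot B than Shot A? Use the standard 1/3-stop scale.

Aperture: f/13 → f/11 — 1/3 stop larger aperture (brighter).
Shutter speed: 1.3 → 1 → 0.8 → 0.6 — 1 stop faster (darker).
ISO: 8000 → 10000 → 12800 → 16000 — 1 stop higher (brighter).
Net: +1/3 −1 +1 = +1/3 stops.

1/3 stop brighter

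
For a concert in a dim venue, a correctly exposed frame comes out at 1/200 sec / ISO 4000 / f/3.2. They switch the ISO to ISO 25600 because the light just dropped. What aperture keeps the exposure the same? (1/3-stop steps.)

f/8

ISO: 4000 → 5000 → 6400 → 8000 → 10000 → 12800 → 16000 → 20000 → 25600 — 2 2/3 stops higher (brighter).
Need 2 2/3 stops darker from the aperture: f/3.2 → f/3.5 → f/4 → f/4.5 → f/5 → f/5.6 → f/6.3 → f/7.1 → f/8.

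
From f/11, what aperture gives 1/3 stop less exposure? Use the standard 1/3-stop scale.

f/13

Aperture: f/11 → f/13 — 1/3 stop narrower (darker).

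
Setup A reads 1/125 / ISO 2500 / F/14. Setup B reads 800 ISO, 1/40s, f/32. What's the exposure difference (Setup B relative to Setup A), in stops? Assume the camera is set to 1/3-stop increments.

Aperture: f/14 → f/16 → f/18 → f/20 → f/22 → f/25 → f/29 → f/32 — 2 1/3 stops smaller aperture (darker).
Shutter speed: 1/125 → 1/100 → 1/80 → 1/60 → 1/50 → 1/40 — 1 2/3 stops longer (brighter).
ISO: 2500 → 2000 → 1600 → 1250 → 1000 → 800 — 1 2/3 stops lower (darker).
Net: −2 1/3 +1 2/3 −1 2/3 = −2 1/3 stops.

2 1/3 stops darker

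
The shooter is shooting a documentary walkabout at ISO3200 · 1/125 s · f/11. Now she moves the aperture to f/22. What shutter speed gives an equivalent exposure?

1/30s

Aperture: f/11 → f/16 → f/22 — 2 stops smaller aperture (darker).
Need 2 stops brighter from the shutter speed: 1/125 → 1/60 → 1/30.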